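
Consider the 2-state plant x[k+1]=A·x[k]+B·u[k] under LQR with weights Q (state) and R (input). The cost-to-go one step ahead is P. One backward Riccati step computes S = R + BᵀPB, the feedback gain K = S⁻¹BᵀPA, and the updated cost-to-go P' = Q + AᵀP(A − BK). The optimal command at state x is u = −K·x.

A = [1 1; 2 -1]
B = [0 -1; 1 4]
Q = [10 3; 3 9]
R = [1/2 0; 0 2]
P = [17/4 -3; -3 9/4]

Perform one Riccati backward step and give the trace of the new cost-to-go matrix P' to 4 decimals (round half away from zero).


19.7504

BᵀP = [-3.0000 2.2500; -16.2500 12.0000]
S = R + BᵀPB = [1/2 0; 0 2] + [2.2500 12.0000; 12.0000 64.2500] = [2.7500 12.0000; 12.0000 66.2500]
BᵀPA = [1.5000 -5.2500; 7.7500 -28.2500]
K = S⁻¹·BᵀPA = [0.1669 -0.2308; 0.0867 -0.3846]
A−BK = [1.0867 0.6154; 1.4861 0.7692]
AᵀP(A−BK) = [0.3273 0.0769; 0.0769 0.4231]
P' = Q + AᵀP(A−BK) = [10.3273 3.0769; 3.0769 9.4231]
tr(P') = 19.7504


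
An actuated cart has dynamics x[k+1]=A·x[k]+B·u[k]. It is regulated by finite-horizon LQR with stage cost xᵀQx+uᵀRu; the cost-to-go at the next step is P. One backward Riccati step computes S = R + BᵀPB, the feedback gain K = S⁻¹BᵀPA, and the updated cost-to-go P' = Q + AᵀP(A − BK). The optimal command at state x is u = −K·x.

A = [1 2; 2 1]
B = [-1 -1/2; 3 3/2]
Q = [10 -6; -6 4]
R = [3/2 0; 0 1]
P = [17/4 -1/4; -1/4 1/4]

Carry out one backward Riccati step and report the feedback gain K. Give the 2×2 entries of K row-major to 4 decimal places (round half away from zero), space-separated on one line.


-0.2400 -0.7200 -0.1800 -0.5400

BᵀP = [-5.0000 1.0000; -2.5000 0.5000]
S = R + BᵀPB = [3/2 0; 0 1] + [8.0000 4.0000; 4.0000 2.0000] = [9.5000 4.0000; 4.0000 3.0000]
BᵀPA = [-3.0000 -9.0000; -1.5000 -4.5000]
K = S⁻¹·BᵀPA = [-0.2400 -0.7200; -0.1800 -0.5400]
A−BK = [0.6700 1.0100; 2.9900 3.9700]
AᵀP(A−BK) = [3.2600 4.7800; 4.7800 7.3400]
P' = Q + AᵀP(A−BK) = [13.2600 -1.2200; -1.2200 11.3400]
tr(P') = 24.6000


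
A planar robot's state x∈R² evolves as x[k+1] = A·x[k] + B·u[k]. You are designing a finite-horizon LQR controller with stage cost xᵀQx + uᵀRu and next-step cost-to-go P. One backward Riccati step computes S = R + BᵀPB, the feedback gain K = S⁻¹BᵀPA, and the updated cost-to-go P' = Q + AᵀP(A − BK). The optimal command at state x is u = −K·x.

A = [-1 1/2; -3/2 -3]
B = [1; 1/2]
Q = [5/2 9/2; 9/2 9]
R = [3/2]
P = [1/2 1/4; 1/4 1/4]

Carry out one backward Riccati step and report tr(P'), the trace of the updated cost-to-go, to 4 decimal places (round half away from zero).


BᵀP = [0.6250 0.3750]
S = R + BᵀPB = [3/2] + [0.8125] = [2.3125]
BᵀPA = [-1.1875 -0.8125]
K = S⁻¹·BᵀPA = [-0.5135 -0.3514]
A−BK = [-0.4865 0.8514; -1.2432 -2.8243]
AᵀP(A−BK) = [1.2027 1.0203; 1.0203 1.3395]
P' = Q + AᵀP(A−BK) = [3.7027 5.5203; 5.5203 10.3395]
tr(P') = 14.0422

14.0422


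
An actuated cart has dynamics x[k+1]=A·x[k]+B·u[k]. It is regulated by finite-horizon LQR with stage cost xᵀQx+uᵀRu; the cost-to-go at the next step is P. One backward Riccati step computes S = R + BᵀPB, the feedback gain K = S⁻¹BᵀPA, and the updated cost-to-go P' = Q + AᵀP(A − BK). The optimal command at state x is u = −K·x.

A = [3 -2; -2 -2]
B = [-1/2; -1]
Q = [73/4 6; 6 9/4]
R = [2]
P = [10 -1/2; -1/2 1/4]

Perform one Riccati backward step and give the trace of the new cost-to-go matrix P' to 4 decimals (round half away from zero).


BᵀP = [-4.5000 0.0000]
S = R + BᵀPB = [2] + [2.2500] = [4.2500]
BᵀPA = [-13.5000 9.0000]
K = S⁻¹·BᵀPA = [-3.1765 2.1176]
A−BK = [1.4118 -0.9412; -5.1765 0.1176]
AᵀP(A−BK) = [54.1176 -29.4118; -29.4118 17.9412]
P' = Q + AᵀP(A−BK) = [72.3676 -23.4118; -23.4118 20.1912]
tr(P') = 92.5588

92.5588


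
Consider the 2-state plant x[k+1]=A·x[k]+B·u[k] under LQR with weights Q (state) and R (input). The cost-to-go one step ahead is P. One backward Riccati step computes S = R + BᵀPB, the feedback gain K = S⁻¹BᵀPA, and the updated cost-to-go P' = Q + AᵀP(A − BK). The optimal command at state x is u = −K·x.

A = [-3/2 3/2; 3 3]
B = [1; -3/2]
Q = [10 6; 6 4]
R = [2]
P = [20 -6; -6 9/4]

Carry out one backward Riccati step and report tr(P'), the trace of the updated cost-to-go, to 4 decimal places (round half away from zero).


25.4092

BᵀP = [29.0000 -9.3750]
S = R + BᵀPB = [2] + [43.0625] = [45.0625]
BᵀPA = [-71.6250 15.3750]
K = S⁻¹·BᵀPA = [-1.5895 0.3412]
A−BK = [0.0895 1.1588; 0.6158 3.5118]
AᵀP(A−BK) = [5.4050 -0.3121; -0.3121 6.0042]
P' = Q + AᵀP(A−BK) = [15.4050 5.6879; 5.6879 10.0042]
tr(P') = 25.4092


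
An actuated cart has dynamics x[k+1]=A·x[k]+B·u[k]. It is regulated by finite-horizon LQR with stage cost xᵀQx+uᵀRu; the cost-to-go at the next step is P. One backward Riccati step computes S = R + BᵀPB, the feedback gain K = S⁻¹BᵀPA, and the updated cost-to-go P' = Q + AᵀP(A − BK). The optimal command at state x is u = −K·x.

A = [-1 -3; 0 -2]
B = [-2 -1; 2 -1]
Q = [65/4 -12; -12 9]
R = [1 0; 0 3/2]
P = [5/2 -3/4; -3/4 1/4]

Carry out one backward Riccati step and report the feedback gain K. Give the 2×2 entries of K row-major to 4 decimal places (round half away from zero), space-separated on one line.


0.3419 0.8034 0.0769 0.2308

BᵀP = [-6.5000 2.0000; -1.7500 0.5000]
S = R + BᵀPB = [1 0; 0 3/2] + [17.0000 4.5000; 4.5000 1.2500] = [18.0000 4.5000; 4.5000 2.7500]
BᵀPA = [6.5000 15.5000; 1.7500 4.2500]
K = S⁻¹·BᵀPA = [0.3419 0.8034; 0.0769 0.2308]
A−BK = [-0.2393 -1.1624; -0.6068 -3.3761]
AᵀP(A−BK) = [0.1432 0.3739; 0.3739 1.0662]
P' = Q + AᵀP(A−BK) = [16.3932 -11.6261; -11.6261 10.0662]
tr(P') = 26.4594


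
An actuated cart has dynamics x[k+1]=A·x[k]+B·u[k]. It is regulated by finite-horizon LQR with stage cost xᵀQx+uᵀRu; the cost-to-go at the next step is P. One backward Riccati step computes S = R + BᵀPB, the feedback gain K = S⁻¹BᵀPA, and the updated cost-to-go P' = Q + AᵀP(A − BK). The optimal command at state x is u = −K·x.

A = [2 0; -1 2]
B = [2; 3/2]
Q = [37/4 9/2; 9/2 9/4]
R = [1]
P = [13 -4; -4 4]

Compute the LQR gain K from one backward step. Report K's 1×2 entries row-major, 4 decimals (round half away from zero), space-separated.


BᵀP = [20.0000 -2.0000]
S = R + BᵀPB = [1] + [37.0000] = [38.0000]
BᵀPA = [42.0000 -4.0000]
K = S⁻¹·BᵀPA = [1.1053 -0.1053]
A−BK = [-0.2105 0.2105; -2.6579 2.1579]
AᵀP(A−BK) = [25.5789 -19.5789; -19.5789 15.5789]
P' = Q + AᵀP(A−BK) = [34.8289 -15.0789; -15.0789 17.8289]
tr(P') = 52.6579

1.1053 -0.1053


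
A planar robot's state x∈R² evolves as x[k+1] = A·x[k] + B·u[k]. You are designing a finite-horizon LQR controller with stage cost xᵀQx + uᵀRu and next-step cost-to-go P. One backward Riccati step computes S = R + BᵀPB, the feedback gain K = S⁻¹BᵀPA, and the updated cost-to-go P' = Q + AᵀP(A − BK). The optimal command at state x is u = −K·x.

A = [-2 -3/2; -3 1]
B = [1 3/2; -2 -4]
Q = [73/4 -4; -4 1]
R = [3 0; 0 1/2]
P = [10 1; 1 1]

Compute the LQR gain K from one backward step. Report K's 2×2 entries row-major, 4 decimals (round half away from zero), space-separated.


-1.2526 -0.4947 0.2053 -0.4105

BᵀP = [8.0000 -1.0000; 11.0000 -2.5000]
S = R + BᵀPB = [3 0; 0 1/2] + [10.0000 16.0000; 16.0000 26.5000] = [13.0000 16.0000; 16.0000 27.0000]
BᵀPA = [-13.0000 -13.0000; -14.5000 -19.0000]
K = S⁻¹·BᵀPA = [-1.2526 -0.4947; 0.2053 -0.4105]
A−BK = [-1.0553 -0.3895; -4.6842 -1.6316]
AᵀP(A−BK) = [47.6921 17.1158; 17.1158 6.2684]
P' = Q + AᵀP(A−BK) = [65.9421 13.1158; 13.1158 7.2684]
tr(P') = 73.2105


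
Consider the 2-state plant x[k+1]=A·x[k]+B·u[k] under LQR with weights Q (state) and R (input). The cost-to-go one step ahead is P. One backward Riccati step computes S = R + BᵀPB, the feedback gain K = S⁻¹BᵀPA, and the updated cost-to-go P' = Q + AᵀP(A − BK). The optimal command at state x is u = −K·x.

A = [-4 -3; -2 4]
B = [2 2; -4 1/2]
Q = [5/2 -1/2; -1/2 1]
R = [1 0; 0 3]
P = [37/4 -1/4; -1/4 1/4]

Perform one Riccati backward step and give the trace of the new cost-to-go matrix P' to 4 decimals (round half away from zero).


BᵀP = [19.5000 -1.5000; 18.3750 -0.3750]
S = R + BᵀPB = [1 0; 0 3] + [45.0000 38.2500; 38.2500 36.5625] = [46.0000 38.2500; 38.2500 39.5625]
BᵀPA = [-75.0000 -64.5000; -72.7500 -56.6250]
K = S⁻¹·BᵀPA = [-0.5171 -1.0815; -1.3389 -0.3857]
A−BK = [-0.2880 -0.0657; -3.3988 -0.1329]
AᵀP(A−BK) = [8.8114 2.3311; 2.3311 1.6558]
P' = Q + AᵀP(A−BK) = [11.3114 1.8311; 1.8311 2.6558]
tr(P') = 13.9672

13.9672


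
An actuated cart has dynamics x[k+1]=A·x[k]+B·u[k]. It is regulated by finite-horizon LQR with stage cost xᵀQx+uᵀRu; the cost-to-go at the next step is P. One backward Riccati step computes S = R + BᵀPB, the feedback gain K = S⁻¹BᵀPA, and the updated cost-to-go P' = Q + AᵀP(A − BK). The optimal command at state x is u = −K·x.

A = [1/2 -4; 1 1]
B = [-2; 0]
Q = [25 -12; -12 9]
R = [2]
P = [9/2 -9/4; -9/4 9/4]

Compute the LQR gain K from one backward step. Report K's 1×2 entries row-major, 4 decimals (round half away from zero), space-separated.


BᵀP = [-9.0000 4.5000]
S = R + BᵀPB = [2] + [18.0000] = [20.0000]
BᵀPA = [0.0000 40.5000]
K = S⁻¹·BᵀPA = [0.0000 2.0250]
A−BK = [0.5000 0.0500; 1.0000 1.0000]
AᵀP(A−BK) = [1.1250 1.1250; 1.1250 10.2375]
P' = Q + AᵀP(A−BK) = [26.1250 -10.8750; -10.8750 19.2375]
tr(P') = 45.3625

0.0000 2.0250


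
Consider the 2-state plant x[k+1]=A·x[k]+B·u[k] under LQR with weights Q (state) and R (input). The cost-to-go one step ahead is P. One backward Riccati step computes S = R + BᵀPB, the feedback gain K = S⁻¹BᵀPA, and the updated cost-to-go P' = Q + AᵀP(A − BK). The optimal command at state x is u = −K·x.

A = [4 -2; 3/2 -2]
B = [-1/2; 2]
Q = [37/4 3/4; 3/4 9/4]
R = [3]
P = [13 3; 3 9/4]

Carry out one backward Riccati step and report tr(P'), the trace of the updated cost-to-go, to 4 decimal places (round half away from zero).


BᵀP = [-0.5000 3.0000]
S = R + BᵀPB = [3] + [6.2500] = [9.2500]
BᵀPA = [2.5000 -5.0000]
K = S⁻¹·BᵀPA = [0.2703 -0.5405]
A−BK = [4.1351 -2.2703; 0.9595 -0.9189]
AᵀP(A−BK) = [248.3868 -142.3986; -142.3986 82.2973]
P' = Q + AᵀP(A−BK) = [257.6368 -141.6486; -141.6486 84.5473]
tr(P') = 342.1841

342.1841


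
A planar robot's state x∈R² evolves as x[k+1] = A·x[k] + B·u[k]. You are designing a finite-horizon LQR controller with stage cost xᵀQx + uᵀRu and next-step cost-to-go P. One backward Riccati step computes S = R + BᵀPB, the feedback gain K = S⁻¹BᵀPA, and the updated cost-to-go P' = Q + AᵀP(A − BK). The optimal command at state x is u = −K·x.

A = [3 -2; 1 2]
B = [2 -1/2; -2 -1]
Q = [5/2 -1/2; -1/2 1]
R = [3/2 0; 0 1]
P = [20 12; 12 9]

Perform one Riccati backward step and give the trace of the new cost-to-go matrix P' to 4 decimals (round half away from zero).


BᵀP = [16.0000 6.0000; -22.0000 -15.0000]
S = R + BᵀPB = [3/2 0; 0 1] + [20.0000 -14.0000; -14.0000 26.0000] = [21.5000 -14.0000; -14.0000 27.0000]
BᵀPA = [54.0000 -20.0000; -81.0000 14.0000]
K = S⁻¹·BᵀPA = [0.8427 -0.8947; -2.5631 0.0546]
A−BK = [0.0332 -0.1834; 0.1222 0.2653]
AᵀP(A−BK) = [7.8882 -1.2640; -1.2640 1.3420]
P' = Q + AᵀP(A−BK) = [10.3882 -1.7640; -1.7640 2.3420]
tr(P') = 12.7302

12.7302


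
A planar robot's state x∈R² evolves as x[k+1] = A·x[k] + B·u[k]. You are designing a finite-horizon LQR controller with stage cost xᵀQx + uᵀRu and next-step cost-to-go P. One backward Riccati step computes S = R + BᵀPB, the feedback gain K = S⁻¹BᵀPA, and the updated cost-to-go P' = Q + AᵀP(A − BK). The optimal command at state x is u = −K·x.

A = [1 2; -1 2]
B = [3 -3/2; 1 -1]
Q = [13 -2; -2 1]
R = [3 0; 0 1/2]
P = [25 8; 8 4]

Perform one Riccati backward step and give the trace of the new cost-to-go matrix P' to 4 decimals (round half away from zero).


BᵀP = [83.0000 28.0000; -45.5000 -16.0000]
S = R + BᵀPB = [3 0; 0 1/2] + [277.0000 -152.5000; -152.5000 84.2500] = [280.0000 -152.5000; -152.5000 84.7500]
BᵀPA = [55.0000 222.0000; -29.5000 -123.0000]
K = S⁻¹·BᵀPA = [0.3430 0.1203; 0.2691 -1.2348]
A−BK = [0.3747 -0.2132; -1.0739 0.6449]
AᵀP(A−BK) = [2.0739 -1.0449; -1.0449 1.4058]
P' = Q + AᵀP(A−BK) = [15.0739 -3.0449; -3.0449 2.4058]
tr(P') = 17.4797

17.4797


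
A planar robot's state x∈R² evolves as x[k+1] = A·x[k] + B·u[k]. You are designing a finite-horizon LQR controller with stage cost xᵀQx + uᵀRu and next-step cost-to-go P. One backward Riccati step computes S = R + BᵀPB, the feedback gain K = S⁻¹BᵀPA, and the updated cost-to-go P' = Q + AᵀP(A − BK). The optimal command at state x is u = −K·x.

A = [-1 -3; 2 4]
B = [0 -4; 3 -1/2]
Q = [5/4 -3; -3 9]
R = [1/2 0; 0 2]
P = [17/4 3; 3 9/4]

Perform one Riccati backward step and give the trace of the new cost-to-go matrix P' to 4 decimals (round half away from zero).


BᵀP = [9.0000 6.7500; -18.5000 -13.1250]
S = R + BᵀPB = [1/2 0; 0 2] + [20.2500 -39.3750; -39.3750 80.5625] = [20.7500 -39.3750; -39.3750 82.5625]
BᵀPA = [4.5000 0.0000; -7.7500 3.0000]
K = S⁻¹·BᵀPA = [0.4078 0.7257; 0.1006 0.3824]
A−BK = [-0.5976 -1.4703; 0.8270 2.0142]
AᵀP(A−BK) = [0.1947 0.4482; 0.4482 1.1028]
P' = Q + AᵀP(A−BK) = [1.4447 -2.5518; -2.5518 10.1028]
tr(P') = 11.5475

11.5475


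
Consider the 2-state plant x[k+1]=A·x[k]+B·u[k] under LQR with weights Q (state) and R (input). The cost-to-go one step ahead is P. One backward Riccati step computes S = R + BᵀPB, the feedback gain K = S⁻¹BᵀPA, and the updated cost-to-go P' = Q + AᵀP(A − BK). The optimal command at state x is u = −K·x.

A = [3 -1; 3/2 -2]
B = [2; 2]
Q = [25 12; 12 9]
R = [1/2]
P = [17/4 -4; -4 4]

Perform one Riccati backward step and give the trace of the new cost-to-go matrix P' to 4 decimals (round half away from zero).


BᵀP = [0.5000 0.0000]
S = R + BᵀPB = [1/2] + [1.0000] = [1.5000]
BᵀPA = [1.5000 -0.5000]
K = S⁻¹·BᵀPA = [1.0000 -0.3333]
A−BK = [1.0000 -0.3333; -0.5000 -1.3333]
AᵀP(A−BK) = [9.7500 5.7500; 5.7500 4.0833]
P' = Q + AᵀP(A−BK) = [34.7500 17.7500; 17.7500 13.0833]
tr(P') = 47.8333

47.8333


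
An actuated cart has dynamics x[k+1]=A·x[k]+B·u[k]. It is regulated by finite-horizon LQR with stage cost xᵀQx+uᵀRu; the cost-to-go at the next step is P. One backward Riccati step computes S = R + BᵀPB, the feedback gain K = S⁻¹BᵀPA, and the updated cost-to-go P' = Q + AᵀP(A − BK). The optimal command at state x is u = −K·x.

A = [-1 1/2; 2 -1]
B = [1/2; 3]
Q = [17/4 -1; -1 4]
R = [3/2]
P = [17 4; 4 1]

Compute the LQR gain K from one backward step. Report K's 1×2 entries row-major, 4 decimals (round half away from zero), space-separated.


BᵀP = [20.5000 5.0000]
S = R + BᵀPB = [3/2] + [25.2500] = [26.7500]
BᵀPA = [-10.5000 5.2500]
K = S⁻¹·BᵀPA = [-0.3925 0.1963]
A−BK = [-0.8037 0.4019; 3.1776 -1.5888]
AᵀP(A−BK) = [0.8785 -0.4393; -0.4393 0.2196]
P' = Q + AᵀP(A−BK) = [5.1285 -1.4393; -1.4393 4.2196]
tr(P') = 9.3481

-0.3925 0.1963


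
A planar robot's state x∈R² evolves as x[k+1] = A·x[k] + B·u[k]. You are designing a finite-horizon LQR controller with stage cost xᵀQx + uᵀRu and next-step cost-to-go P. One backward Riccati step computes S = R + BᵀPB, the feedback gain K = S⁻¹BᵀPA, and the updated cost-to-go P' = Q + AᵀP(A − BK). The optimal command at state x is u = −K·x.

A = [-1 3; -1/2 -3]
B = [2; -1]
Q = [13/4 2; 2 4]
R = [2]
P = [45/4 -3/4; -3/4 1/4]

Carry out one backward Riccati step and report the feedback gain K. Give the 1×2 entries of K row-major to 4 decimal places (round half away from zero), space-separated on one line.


BᵀP = [23.2500 -1.7500]
S = R + BᵀPB = [2] + [48.2500] = [50.2500]
BᵀPA = [-22.3750 75.0000]
K = S⁻¹·BᵀPA = [-0.4453 1.4925]
A−BK = [-0.1095 0.0149; -0.9453 -1.5075]
AᵀP(A−BK) = [0.5995 -1.1045; -1.1045 5.0597]
P' = Q + AᵀP(A−BK) = [3.8495 0.8955; 0.8955 9.0597]
tr(P') = 12.9092

-0.4453 1.4925


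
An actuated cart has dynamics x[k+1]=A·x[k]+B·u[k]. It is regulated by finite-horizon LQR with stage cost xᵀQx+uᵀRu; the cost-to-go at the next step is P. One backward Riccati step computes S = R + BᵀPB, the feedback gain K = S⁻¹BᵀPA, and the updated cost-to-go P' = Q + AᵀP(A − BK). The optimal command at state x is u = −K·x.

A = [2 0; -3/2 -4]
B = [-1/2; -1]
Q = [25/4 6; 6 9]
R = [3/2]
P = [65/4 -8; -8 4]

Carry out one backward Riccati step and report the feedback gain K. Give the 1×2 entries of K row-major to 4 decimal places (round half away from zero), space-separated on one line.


-0.1600 0.0000

BᵀP = [-0.1250 0.0000]
S = R + BᵀPB = [3/2] + [0.0625] = [1.5625]
BᵀPA = [-0.2500 0.0000]
K = S⁻¹·BᵀPA = [-0.1600 0.0000]
A−BK = [1.9200 0.0000; -1.6600 -4.0000]
AᵀP(A−BK) = [121.9600 88.0000; 88.0000 64.0000]
P' = Q + AᵀP(A−BK) = [128.2100 94.0000; 94.0000 73.0000]
tr(P') = 201.2100


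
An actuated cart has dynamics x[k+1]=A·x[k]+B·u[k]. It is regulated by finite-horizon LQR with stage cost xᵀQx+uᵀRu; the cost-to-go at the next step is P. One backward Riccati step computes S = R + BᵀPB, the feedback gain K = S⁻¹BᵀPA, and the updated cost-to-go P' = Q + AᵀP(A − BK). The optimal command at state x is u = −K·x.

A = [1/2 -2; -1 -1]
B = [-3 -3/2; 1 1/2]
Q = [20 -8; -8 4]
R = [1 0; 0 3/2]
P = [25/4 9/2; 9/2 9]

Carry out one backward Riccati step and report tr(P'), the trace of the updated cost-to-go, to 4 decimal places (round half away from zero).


BᵀP = [-14.2500 -4.5000; -7.1250 -2.2500]
S = R + BᵀPB = [1 0; 0 3/2] + [38.2500 19.1250; 19.1250 9.5625] = [39.2500 19.1250; 19.1250 11.0625]
BᵀPA = [-2.6250 33.0000; -1.3125 16.5000]
K = S⁻¹·BᵀPA = [-0.0575 0.7233; -0.0192 0.2411]
A−BK = [0.2986 0.5315; -0.9329 -1.8438]
AᵀP(A−BK) = [5.8863 11.7151; 11.7151 24.1534]
P' = Q + AᵀP(A−BK) = [25.8863 3.7151; 3.7151 28.1534]
tr(P') = 54.0397

54.0397


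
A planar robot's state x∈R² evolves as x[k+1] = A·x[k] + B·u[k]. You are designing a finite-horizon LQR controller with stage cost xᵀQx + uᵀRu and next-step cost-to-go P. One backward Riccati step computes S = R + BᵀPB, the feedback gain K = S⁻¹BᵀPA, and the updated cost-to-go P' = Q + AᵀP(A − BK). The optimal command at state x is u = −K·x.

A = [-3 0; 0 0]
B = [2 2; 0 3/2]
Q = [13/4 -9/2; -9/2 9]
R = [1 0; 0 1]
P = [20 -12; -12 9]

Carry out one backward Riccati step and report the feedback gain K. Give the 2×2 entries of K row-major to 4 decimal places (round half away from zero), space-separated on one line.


BᵀP = [40.0000 -24.0000; 22.0000 -10.5000]
S = R + BᵀPB = [1 0; 0 1] + [80.0000 44.0000; 44.0000 28.2500] = [81.0000 44.0000; 44.0000 29.2500]
BᵀPA = [-120.0000 0.0000; -66.0000 0.0000]
K = S⁻¹·BᵀPA = [-1.3987 0.0000; -0.1523 0.0000]
A−BK = [0.1021 0.0000; 0.2285 0.0000]
AᵀP(A−BK) = [2.0981 0.0000; 0.0000 0.0000]
P' = Q + AᵀP(A−BK) = [5.3481 -4.5000; -4.5000 9.0000]
tr(P') = 14.3481

-1.3987 0.0000 -0.1523 0.0000


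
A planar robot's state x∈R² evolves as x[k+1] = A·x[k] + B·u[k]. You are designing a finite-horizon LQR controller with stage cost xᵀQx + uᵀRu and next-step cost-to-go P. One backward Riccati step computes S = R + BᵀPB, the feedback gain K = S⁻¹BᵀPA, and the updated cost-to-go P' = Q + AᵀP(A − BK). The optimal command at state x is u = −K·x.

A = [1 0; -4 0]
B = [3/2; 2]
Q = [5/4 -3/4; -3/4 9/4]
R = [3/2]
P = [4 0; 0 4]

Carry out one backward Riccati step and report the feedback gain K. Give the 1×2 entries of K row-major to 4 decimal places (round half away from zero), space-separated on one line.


BᵀP = [6.0000 8.0000]
S = R + BᵀPB = [3/2] + [25.0000] = [26.5000]
BᵀPA = [-26.0000 0.0000]
K = S⁻¹·BᵀPA = [-0.9811 0.0000]
A−BK = [2.4717 0.0000; -2.0377 0.0000]
AᵀP(A−BK) = [42.4906 0.0000; 0.0000 0.0000]
P' = Q + AᵀP(A−BK) = [43.7406 -0.7500; -0.7500 2.2500]
tr(P') = 45.9906

-0.9811 0.0000


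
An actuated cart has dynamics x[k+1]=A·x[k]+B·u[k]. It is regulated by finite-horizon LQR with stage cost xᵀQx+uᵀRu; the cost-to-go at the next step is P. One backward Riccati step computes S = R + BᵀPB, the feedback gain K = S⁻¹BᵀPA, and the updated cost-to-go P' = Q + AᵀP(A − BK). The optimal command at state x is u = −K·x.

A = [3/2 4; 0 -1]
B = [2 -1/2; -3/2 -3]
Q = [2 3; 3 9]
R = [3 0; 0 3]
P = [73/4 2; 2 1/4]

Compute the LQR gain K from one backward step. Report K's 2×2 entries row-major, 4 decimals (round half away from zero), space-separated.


BᵀP = [33.5000 3.6250; -15.1250 -1.7500]
S = R + BᵀPB = [3 0; 0 3] + [61.5625 -27.6250; -27.6250 12.8125] = [64.5625 -27.6250; -27.6250 15.8125]
BᵀPA = [50.2500 130.3750; -22.6875 -58.7500]
K = S⁻¹·BᵀPA = [0.6511 1.7016; -0.2972 -0.7427]
A−BK = [0.0491 0.2255; 0.0851 -0.6758]
AᵀP(A−BK) = [1.5995 4.1459; 4.1459 10.7735]
P' = Q + AᵀP(A−BK) = [3.5995 7.1459; 7.1459 19.7735]
tr(P') = 23.3730

0.6511 1.7016 -0.2972 -0.7427


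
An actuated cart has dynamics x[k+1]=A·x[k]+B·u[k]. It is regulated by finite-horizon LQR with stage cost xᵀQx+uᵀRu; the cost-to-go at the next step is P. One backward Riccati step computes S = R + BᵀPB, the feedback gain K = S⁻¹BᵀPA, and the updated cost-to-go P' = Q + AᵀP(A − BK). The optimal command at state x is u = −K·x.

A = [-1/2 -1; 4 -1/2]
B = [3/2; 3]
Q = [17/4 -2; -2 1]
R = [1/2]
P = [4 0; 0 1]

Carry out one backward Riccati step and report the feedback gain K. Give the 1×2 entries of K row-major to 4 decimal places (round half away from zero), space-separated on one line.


BᵀP = [6.0000 3.0000]
S = R + BᵀPB = [1/2] + [18.0000] = [18.5000]
BᵀPA = [9.0000 -7.5000]
K = S⁻¹·BᵀPA = [0.4865 -0.4054]
A−BK = [-1.2297 -0.3919; 2.5405 0.7162]
AᵀP(A−BK) = [12.6216 3.6486; 3.6486 1.2095]
P' = Q + AᵀP(A−BK) = [16.8716 1.6486; 1.6486 2.2095]
tr(P') = 19.0811

0.4865 -0.4054


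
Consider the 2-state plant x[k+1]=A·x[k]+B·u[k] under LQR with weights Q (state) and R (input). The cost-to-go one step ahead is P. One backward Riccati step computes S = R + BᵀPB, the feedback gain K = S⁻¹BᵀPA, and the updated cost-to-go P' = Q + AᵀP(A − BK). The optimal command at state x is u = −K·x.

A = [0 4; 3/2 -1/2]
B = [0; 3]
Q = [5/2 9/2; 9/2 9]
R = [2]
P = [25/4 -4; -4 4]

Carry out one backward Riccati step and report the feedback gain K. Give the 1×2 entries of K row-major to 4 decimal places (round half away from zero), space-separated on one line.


0.4737 -1.4211

BᵀP = [-12.0000 12.0000]
S = R + BᵀPB = [2] + [36.0000] = [38.0000]
BᵀPA = [18.0000 -54.0000]
K = S⁻¹·BᵀPA = [0.4737 -1.4211]
A−BK = [0.0000 4.0000; 0.0789 3.7632]
AᵀP(A−BK) = [0.4737 -1.4211; -1.4211 40.2632]
P' = Q + AᵀP(A−BK) = [2.9737 3.0789; 3.0789 49.2632]
tr(P') = 52.2368


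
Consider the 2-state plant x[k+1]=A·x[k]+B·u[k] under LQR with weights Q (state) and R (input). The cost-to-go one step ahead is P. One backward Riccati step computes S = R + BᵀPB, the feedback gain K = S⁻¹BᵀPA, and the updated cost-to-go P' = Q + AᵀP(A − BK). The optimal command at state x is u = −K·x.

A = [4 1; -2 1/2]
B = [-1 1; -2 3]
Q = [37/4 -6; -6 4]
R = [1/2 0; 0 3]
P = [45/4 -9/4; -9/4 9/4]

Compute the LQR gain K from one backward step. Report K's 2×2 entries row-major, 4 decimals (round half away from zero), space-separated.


BᵀP = [-6.7500 -2.2500; 4.5000 4.5000]
S = R + BᵀPB = [1/2 0; 0 3] + [11.2500 -13.5000; -13.5000 18.0000] = [11.7500 -13.5000; -13.5000 21.0000]
BᵀPA = [-22.5000 -7.8750; 9.0000 6.7500]
K = S⁻¹·BᵀPA = [-5.4419 -1.1512; -3.0698 -0.4186]
A−BK = [1.6279 0.2674; -3.6744 -0.5465]
AᵀP(A−BK) = [130.1860 20.6163; 20.6163 3.3227]
P' = Q + AᵀP(A−BK) = [139.4360 14.6163; 14.6163 7.3227]
tr(P') = 146.7587

-5.4419 -1.1512 -3.0698 -0.4186


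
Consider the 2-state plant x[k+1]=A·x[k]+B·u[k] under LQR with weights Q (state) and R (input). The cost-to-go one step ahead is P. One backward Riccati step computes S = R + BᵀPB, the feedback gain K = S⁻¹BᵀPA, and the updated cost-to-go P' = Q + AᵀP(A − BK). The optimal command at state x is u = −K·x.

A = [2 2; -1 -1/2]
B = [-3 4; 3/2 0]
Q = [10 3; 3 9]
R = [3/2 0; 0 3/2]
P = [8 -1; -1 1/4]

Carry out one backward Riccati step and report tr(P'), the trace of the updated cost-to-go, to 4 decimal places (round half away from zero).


BᵀP = [-25.5000 3.3750; 32.0000 -4.0000]
S = R + BᵀPB = [3/2 0; 0 3/2] + [81.5625 -102.0000; -102.0000 128.0000] = [83.0625 -102.0000; -102.0000 129.5000]
BᵀPA = [-54.3750 -52.6875; 68.0000 66.0000]
K = S⁻¹·BᵀPA = [-0.2994 -0.2582; 0.2893 0.3063]
A−BK = [-0.0553 0.0003; -0.5509 -0.1127]
AᵀP(A−BK) = [0.2994 0.2582; 0.2582 0.2440]
P' = Q + AᵀP(A−BK) = [10.2994 3.2582; 3.2582 9.2440]
tr(P') = 19.5433

19.5433


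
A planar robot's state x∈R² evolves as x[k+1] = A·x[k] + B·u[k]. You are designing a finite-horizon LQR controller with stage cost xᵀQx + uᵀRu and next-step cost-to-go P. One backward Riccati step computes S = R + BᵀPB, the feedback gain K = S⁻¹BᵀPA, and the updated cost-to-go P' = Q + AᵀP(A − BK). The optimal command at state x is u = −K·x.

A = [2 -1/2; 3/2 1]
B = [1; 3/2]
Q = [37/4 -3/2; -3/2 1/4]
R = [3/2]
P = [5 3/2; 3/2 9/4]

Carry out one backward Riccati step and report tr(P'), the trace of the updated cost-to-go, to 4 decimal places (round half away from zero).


15.8444

BᵀP = [7.2500 4.8750]
S = R + BᵀPB = [3/2] + [14.5625] = [16.0625]
BᵀPA = [21.8125 1.2500]
K = S⁻¹·BᵀPA = [1.3580 0.0778]
A−BK = [0.6420 -0.5778; -0.5370 0.8833]
AᵀP(A−BK) = [4.4416 -1.4475; -1.4475 1.9027]
P' = Q + AᵀP(A−BK) = [13.6916 -2.9475; -2.9475 2.1527]
tr(P') = 15.8444


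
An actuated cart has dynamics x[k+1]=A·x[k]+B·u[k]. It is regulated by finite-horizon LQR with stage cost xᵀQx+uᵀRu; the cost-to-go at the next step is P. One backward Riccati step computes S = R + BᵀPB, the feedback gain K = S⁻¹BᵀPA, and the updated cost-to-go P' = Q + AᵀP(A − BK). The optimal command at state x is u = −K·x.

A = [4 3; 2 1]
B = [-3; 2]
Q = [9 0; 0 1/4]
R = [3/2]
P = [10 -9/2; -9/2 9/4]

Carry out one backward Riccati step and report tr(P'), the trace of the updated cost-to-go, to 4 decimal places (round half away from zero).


14.8592

BᵀP = [-39.0000 18.0000]
S = R + BᵀPB = [3/2] + [153.0000] = [154.5000]
BᵀPA = [-120.0000 -99.0000]
K = S⁻¹·BᵀPA = [-0.7767 -0.6408]
A−BK = [1.6699 1.0777; 3.5534 2.2816]
AᵀP(A−BK) = [3.7961 2.6068; 2.6068 1.8131]
P' = Q + AᵀP(A−BK) = [12.7961 2.6068; 2.6068 2.0631]
tr(P') = 14.8592


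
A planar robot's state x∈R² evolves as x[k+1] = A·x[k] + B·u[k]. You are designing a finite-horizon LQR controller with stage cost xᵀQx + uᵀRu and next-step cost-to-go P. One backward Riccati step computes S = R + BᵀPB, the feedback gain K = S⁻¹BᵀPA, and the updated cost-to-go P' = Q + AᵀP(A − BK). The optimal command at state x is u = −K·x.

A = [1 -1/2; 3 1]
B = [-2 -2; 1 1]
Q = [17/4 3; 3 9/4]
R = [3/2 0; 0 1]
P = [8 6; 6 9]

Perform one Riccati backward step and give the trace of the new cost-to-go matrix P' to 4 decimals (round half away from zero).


115.7614

BᵀP = [-10.0000 -3.0000; -10.0000 -3.0000]
S = R + BᵀPB = [3/2 0; 0 1] + [17.0000 17.0000; 17.0000 17.0000] = [18.5000 17.0000; 17.0000 18.0000]
BᵀPA = [-19.0000 2.0000; -19.0000 2.0000]
K = S⁻¹·BᵀPA = [-0.4318 0.0455; -0.6477 0.0682]
A−BK = [-1.1591 -0.2727; 4.0795 0.8864]
AᵀP(A−BK) = [104.4886 22.1591; 22.1591 4.7727]
P' = Q + AᵀP(A−BK) = [108.7386 25.1591; 25.1591 7.0227]
tr(P') = 115.7614


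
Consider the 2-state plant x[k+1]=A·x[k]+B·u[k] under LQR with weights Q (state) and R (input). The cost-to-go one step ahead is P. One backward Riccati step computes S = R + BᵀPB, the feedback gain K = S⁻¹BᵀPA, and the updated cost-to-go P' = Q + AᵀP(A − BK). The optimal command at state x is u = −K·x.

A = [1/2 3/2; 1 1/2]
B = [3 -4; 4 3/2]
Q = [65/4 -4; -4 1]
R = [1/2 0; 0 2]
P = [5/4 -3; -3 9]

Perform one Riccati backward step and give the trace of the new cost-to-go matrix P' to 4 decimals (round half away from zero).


BᵀP = [-8.2500 27.0000; -9.5000 25.5000]
S = R + BᵀPB = [1/2 0; 0 2] + [83.2500 73.5000; 73.5000 76.2500] = [83.7500 73.5000; 73.5000 78.2500]
BᵀPA = [22.8750 1.1250; 20.7500 -1.5000]
K = S⁻¹·BᵀPA = [0.2301 0.1722; 0.0491 -0.1810]
A−BK = [0.0061 0.2595; 0.0061 0.0825]
AᵀP(A−BK) = [0.0314 0.0023; 0.0023 0.0973]
P' = Q + AᵀP(A−BK) = [16.2814 -3.9977; -3.9977 1.0973]
tr(P') = 17.3787

17.3787


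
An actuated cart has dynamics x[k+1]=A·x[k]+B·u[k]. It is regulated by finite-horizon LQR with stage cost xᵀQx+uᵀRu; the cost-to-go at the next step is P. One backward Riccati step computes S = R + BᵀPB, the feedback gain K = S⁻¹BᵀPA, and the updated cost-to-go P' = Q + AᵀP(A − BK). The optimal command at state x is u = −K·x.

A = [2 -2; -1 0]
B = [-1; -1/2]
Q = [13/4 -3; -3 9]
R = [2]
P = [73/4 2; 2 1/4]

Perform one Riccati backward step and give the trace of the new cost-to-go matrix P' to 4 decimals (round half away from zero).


24.7682

BᵀP = [-19.2500 -2.1250]
S = R + BᵀPB = [2] + [20.3125] = [22.3125]
BᵀPA = [-36.3750 38.5000]
K = S⁻¹·BᵀPA = [-1.6303 1.7255]
A−BK = [0.3697 -0.2745; -1.8151 0.8627]
AᵀP(A−BK) = [5.9496 -6.2353; -6.2353 6.5686]
P' = Q + AᵀP(A−BK) = [9.1996 -9.2353; -9.2353 15.5686]
tr(P') = 24.7682


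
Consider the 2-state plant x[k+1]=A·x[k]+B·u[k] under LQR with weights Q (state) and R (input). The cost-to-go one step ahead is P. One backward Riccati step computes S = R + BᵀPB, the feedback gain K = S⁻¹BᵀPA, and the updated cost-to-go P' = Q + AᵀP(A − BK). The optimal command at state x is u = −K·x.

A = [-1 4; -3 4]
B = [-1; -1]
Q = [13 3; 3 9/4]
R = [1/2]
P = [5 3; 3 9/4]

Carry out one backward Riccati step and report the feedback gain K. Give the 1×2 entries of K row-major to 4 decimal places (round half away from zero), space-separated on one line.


1.7273 -3.8545

BᵀP = [-8.0000 -5.2500]
S = R + BᵀPB = [1/2] + [13.2500] = [13.7500]
BᵀPA = [23.7500 -53.0000]
K = S⁻¹·BᵀPA = [1.7273 -3.8545]
A−BK = [0.7273 0.1455; -1.2727 0.1455]
AᵀP(A−BK) = [2.2273 -3.4545; -3.4545 7.7091]
P' = Q + AᵀP(A−BK) = [15.2273 -0.4545; -0.4545 9.9591]
tr(P') = 25.1864


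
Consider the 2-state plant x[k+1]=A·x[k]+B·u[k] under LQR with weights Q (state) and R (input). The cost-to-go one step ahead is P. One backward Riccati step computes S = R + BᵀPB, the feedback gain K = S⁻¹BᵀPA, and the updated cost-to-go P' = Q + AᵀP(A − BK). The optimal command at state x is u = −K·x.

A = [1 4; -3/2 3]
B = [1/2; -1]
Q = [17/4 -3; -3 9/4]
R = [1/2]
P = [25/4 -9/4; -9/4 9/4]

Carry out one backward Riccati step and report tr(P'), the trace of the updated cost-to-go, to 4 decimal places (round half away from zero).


BᵀP = [5.3750 -3.3750]
S = R + BᵀPB = [1/2] + [6.0625] = [6.5625]
BᵀPA = [10.4375 11.3750]
K = S⁻¹·BᵀPA = [1.5905 1.7333]
A−BK = [0.2048 3.1333; 0.0905 4.7333]
AᵀP(A−BK) = [1.4619 3.5333; 3.5333 46.5333]
P' = Q + AᵀP(A−BK) = [5.7119 0.5333; 0.5333 48.7833]
tr(P') = 54.4952

54.4952


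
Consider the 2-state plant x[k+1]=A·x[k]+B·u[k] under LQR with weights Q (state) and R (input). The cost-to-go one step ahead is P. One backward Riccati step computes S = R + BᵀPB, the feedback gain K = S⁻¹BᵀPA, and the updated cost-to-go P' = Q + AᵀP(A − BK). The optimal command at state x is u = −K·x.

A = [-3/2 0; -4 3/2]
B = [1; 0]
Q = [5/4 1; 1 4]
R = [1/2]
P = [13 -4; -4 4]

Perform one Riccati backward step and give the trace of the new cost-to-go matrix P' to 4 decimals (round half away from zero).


BᵀP = [13.0000 -4.0000]
S = R + BᵀPB = [1/2] + [13.0000] = [13.5000]
BᵀPA = [-3.5000 -6.0000]
K = S⁻¹·BᵀPA = [-0.2593 -0.4444]
A−BK = [-1.2407 0.4444; -4.0000 1.5000]
AᵀP(A−BK) = [44.3426 -16.5556; -16.5556 6.3333]
P' = Q + AᵀP(A−BK) = [45.5926 -15.5556; -15.5556 10.3333]
tr(P') = 55.9259

55.9259


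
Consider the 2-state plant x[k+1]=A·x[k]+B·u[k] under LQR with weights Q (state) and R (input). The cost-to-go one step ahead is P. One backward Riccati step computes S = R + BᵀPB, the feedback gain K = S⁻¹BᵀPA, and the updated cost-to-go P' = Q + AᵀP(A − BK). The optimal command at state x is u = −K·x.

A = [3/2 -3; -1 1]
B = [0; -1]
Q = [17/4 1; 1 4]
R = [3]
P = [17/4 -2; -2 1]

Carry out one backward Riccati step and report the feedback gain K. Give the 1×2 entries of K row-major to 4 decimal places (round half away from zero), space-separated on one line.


BᵀP = [2.0000 -1.0000]
S = R + BᵀPB = [3] + [1.0000] = [4.0000]
BᵀPA = [4.0000 -7.0000]
K = S⁻¹·BᵀPA = [1.0000 -1.7500]
A−BK = [1.5000 -3.0000; 0.0000 -0.7500]
AᵀP(A−BK) = [12.5625 -22.1250; -22.1250 39.0000]
P' = Q + AᵀP(A−BK) = [16.8125 -21.1250; -21.1250 43.0000]
tr(P') = 59.8125

1.0000 -1.7500


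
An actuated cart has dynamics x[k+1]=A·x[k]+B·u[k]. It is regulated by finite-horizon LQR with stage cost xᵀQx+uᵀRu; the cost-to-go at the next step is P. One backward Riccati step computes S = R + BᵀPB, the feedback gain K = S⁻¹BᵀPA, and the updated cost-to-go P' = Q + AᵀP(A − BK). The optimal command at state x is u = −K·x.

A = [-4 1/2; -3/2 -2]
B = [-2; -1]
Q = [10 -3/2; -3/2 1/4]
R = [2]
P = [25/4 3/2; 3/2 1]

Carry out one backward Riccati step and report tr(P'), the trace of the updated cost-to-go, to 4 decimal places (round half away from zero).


19.9743

BᵀP = [-14.0000 -4.0000]
S = R + BᵀPB = [2] + [32.0000] = [34.0000]
BᵀPA = [62.0000 1.0000]
K = S⁻¹·BᵀPA = [1.8235 0.0294]
A−BK = [-0.3529 0.5588; 0.3235 -1.9706]
AᵀP(A−BK) = [7.1912 -0.4485; -0.4485 2.5331]
P' = Q + AᵀP(A−BK) = [17.1912 -1.9485; -1.9485 2.7831]
tr(P') = 19.9743


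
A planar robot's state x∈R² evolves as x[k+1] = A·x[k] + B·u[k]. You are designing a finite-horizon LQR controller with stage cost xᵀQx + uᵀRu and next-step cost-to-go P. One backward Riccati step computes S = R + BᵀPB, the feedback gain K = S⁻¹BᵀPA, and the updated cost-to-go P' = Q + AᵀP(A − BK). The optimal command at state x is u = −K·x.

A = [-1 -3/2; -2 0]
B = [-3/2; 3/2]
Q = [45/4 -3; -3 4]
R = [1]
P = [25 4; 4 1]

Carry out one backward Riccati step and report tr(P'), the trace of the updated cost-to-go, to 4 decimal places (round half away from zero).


23.1792

BᵀP = [-31.5000 -4.5000]
S = R + BᵀPB = [1] + [40.5000] = [41.5000]
BᵀPA = [40.5000 47.2500]
K = S⁻¹·BᵀPA = [0.9759 1.1386]
A−BK = [0.4639 0.2078; -3.4639 -1.7078]
AᵀP(A−BK) = [5.4759 3.3886; 3.3886 2.4533]
P' = Q + AᵀP(A−BK) = [16.7259 0.3886; 0.3886 6.4533]
tr(P') = 23.1792


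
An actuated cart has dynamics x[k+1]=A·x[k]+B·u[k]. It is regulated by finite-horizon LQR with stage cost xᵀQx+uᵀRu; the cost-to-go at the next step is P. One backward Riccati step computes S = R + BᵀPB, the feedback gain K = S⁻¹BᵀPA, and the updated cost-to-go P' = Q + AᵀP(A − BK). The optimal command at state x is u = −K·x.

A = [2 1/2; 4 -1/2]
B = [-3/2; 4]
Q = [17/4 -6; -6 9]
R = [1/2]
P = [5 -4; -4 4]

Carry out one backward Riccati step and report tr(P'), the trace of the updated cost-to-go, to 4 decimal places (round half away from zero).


19.7338

BᵀP = [-23.5000 22.0000]
S = R + BᵀPB = [1/2] + [123.2500] = [123.7500]
BᵀPA = [41.0000 -22.7500]
K = S⁻¹·BᵀPA = [0.3313 -0.1838]
A−BK = [2.4970 0.2242; 2.6747 0.2354]
AᵀP(A−BK) = [6.4162 0.5374; 0.5374 0.0677]
P' = Q + AᵀP(A−BK) = [10.6662 -5.4626; -5.4626 9.0677]
tr(P') = 19.7338


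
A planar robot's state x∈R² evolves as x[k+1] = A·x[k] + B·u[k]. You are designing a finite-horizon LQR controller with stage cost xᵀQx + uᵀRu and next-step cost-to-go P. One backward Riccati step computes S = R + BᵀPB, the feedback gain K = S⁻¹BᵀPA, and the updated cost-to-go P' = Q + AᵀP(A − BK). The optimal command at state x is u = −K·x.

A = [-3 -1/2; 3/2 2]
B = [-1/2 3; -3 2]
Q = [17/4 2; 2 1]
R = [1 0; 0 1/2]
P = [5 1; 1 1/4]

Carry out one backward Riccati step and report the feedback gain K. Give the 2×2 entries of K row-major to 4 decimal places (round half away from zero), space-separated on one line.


BᵀP = [-5.5000 -1.2500; 17.0000 3.5000]
S = R + BᵀPB = [1 0; 0 1/2] + [6.5000 -19.0000; -19.0000 58.0000] = [7.5000 -19.0000; -19.0000 58.5000]
BᵀPA = [14.6250 0.2500; -45.7500 -1.5000]
K = S⁻¹·BᵀPA = [-0.1760 -0.1785; -0.8392 -0.0836]
A−BK = [-0.5703 -0.3384; 2.6503 1.6318]
AᵀP(A−BK) = [0.7425 0.2852; 0.2852 0.1692]
P' = Q + AᵀP(A−BK) = [4.9925 2.2852; 2.2852 1.1692]
tr(P') = 6.1617

-0.1760 -0.1785 -0.8392 -0.0836


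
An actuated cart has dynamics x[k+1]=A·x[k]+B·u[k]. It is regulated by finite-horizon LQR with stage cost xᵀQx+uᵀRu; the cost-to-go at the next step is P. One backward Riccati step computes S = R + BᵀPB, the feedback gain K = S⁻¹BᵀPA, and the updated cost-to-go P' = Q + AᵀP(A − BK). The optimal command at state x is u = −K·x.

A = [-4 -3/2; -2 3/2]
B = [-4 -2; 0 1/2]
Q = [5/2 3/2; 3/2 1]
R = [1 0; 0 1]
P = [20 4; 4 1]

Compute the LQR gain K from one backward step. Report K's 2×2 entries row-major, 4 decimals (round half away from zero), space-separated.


BᵀP = [-80.0000 -16.0000; -38.0000 -7.5000]
S = R + BᵀPB = [1 0; 0 1] + [320.0000 152.0000; 152.0000 72.2500] = [321.0000 152.0000; 152.0000 73.2500]
BᵀPA = [352.0000 96.0000; 167.0000 45.7500]
K = S⁻¹·BᵀPA = [0.9774 0.1906; 0.2517 0.2291]
A−BK = [0.4130 -0.2795; -2.1258 1.3855]
AᵀP(A−BK) = [1.9255 -0.3445; -0.3445 0.4728]
P' = Q + AᵀP(A−BK) = [4.4255 1.1555; 1.1555 1.4728]
tr(P') = 5.8983

0.9774 0.1906 0.2517 0.2291


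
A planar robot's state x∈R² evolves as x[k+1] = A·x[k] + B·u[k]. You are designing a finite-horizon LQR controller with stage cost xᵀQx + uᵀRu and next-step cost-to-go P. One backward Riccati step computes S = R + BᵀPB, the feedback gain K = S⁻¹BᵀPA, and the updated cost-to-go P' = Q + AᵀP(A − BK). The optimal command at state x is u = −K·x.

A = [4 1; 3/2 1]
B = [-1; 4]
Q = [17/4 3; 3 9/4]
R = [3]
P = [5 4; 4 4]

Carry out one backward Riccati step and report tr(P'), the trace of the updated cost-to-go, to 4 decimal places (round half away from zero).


BᵀP = [11.0000 12.0000]
S = R + BᵀPB = [3] + [37.0000] = [40.0000]
BᵀPA = [62.0000 23.0000]
K = S⁻¹·BᵀPA = [1.5500 0.5750]
A−BK = [5.5500 1.5750; -4.7000 -1.3000]
AᵀP(A−BK) = [40.9000 12.3500; 12.3500 3.7750]
P' = Q + AᵀP(A−BK) = [45.1500 15.3500; 15.3500 6.0250]
tr(P') = 51.1750

51.1750


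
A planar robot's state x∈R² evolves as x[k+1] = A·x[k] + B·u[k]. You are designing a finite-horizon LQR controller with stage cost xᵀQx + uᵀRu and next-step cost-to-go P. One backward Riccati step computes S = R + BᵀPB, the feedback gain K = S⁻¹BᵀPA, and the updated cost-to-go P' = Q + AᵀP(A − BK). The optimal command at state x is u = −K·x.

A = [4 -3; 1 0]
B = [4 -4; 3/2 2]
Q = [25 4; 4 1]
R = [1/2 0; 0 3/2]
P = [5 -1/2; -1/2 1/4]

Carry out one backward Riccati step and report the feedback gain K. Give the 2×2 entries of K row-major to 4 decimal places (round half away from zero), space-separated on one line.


BᵀP = [19.2500 -1.6250; -21.0000 2.5000]
S = R + BᵀPB = [1/2 0; 0 3/2] + [74.5625 -80.2500; -80.2500 89.0000] = [75.0625 -80.2500; -80.2500 90.5000]
BᵀPA = [75.3750 -57.7500; -81.5000 63.0000]
K = S⁻¹·BᵀPA = [0.7960 -0.4832; -0.1947 0.2676]
A−BK = [0.0372 0.0035; 0.1954 0.1896]
AᵀP(A−BK) = [0.3829 -0.2644; -0.2644 0.2326]
P' = Q + AᵀP(A−BK) = [25.3829 3.7356; 3.7356 1.2326]
tr(P') = 26.6155

0.7960 -0.4832 -0.1947 0.2676


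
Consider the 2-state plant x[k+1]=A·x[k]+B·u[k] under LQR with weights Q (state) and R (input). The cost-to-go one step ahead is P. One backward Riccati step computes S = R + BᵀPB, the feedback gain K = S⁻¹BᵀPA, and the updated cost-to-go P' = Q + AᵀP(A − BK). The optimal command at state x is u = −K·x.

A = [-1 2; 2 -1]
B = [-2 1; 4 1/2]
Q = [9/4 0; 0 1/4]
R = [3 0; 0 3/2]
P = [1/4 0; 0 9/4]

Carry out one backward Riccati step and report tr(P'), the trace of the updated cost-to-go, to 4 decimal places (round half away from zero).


3.8585

BᵀP = [-0.5000 9.0000; 0.2500 1.1250]
S = R + BᵀPB = [3 0; 0 3/2] + [37.0000 4.0000; 4.0000 0.8125] = [40.0000 4.0000; 4.0000 2.3125]
BᵀPA = [18.5000 -10.0000; 2.0000 -0.6250]
K = S⁻¹·BᵀPA = [0.4547 -0.2696; 0.0784 0.1961]
A−BK = [-0.1691 1.2647; 0.1422 -0.0196]
AᵀP(A−BK) = [0.6820 -0.4044; -0.4044 0.6765]
P' = Q + AᵀP(A−BK) = [2.9320 -0.4044; -0.4044 0.9265]
tr(P') = 3.8585
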